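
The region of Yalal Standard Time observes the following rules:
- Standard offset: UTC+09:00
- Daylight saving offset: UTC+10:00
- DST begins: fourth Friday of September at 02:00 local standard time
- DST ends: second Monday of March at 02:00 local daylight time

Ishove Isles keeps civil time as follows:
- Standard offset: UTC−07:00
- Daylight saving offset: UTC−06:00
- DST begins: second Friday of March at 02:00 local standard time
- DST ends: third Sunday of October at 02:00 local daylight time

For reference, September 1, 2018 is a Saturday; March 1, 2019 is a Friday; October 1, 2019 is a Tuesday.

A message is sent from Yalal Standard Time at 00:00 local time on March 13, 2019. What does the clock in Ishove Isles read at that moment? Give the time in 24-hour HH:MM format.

09:00

1 September 2018 is a Saturday, so the first Friday is September 7 and the fourth is September 28.
1 March 2019 is a Friday, so the first Monday is March 4 and the second is March 11.
Daylight saving runs 28 September 2018 – 11 March 2019; March 13, 2019 is outside that window, so Yalal Standard Time is on standard time at UTC+09:00.
00:00 Yalal Standard Time − 9h = 15:00 UTC (rolling into the previous day, 12 March 2019).
1 March 2019 is a Friday, so the first Friday is March 1 and the second is March 8.
1 October 2019 is a Tuesday, so the first Sunday is October 6 and the third is October 20.
At the standard offset (UTC−07:00), 15:00 UTC − 7h = 08:00 Ishove Isles standard time.
Daylight saving runs 8 March – 20 October; the standard-time date in Ishove Isles, March 12, 2019, is inside that window, so Ishove Isles is at UTC−06:00.
15:00 UTC − 6h = 09:00 Ishove Isles.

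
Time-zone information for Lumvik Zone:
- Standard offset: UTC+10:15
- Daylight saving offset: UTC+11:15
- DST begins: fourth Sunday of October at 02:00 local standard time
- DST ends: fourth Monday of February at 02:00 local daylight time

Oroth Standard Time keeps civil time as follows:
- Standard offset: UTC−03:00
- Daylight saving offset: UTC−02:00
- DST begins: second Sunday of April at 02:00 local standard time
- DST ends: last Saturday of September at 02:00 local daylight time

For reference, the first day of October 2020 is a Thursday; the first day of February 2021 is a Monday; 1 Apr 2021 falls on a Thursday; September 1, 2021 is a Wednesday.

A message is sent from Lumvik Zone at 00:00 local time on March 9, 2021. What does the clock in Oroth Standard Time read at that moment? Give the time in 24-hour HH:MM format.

10:45

1 October 2020 is a Thursday, so the first Sunday is October 4 and the fourth is October 25.
1 February 2021 is a Monday, so the first Monday is February 1 and the fourth is February 22.
March 9, 2021 does not fall between 25 October 2020 and 22 February 2021, so daylight saving is not in effect and Lumvik Zone is at UTC+10:15.
00:00 Lumvik Zone − 10h15m = 13:45 UTC (rolling into the previous day, 8 March 2021).
1 April 2021 is a Thursday, so the first Sunday is April 4 and the second is April 11.
1 September 2021 is a Wednesday, so Saturdays fall on 4, 11, 18, 25; the last is September 25.
At the standard offset (UTC−03:00), 13:45 UTC − 3h = 10:45 Oroth Standard Time standard time.
The standard-time date in Oroth Standard Time, March 8, 2021, is outside the daylight-saving period (11 April – 25 September), so Oroth Standard Time is on standard time, UTC−03:00.
13:45 UTC − 3h = 10:45 Oroth Standard Time.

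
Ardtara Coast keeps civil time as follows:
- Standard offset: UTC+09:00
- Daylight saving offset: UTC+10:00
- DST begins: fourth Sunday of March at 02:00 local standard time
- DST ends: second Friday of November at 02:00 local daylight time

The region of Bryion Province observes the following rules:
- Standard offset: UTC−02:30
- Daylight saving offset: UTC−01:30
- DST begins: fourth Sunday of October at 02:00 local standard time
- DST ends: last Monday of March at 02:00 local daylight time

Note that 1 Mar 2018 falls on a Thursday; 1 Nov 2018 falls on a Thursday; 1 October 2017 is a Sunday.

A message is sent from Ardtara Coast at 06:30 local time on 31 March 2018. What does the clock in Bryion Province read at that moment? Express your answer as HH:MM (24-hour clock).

1 March 2018 is a Thursday, so the first Sunday is March 4 and the fourth is March 25.
1 November 2018 is a Thursday, so the first Friday is November 2 and the second is November 9.
Daylight saving runs 25 March – 9 November; 31 March 2018 is inside that window, so Ardtara Coast is at UTC+10:00.
06:30 Ardtara Coast − 10h = 20:30 UTC (rolling into the previous day, 30 March 2018).
1 October 2017 is a Sunday, so the first Sunday is October 1 and the fourth is October 22.
1 March 2018 is a Thursday, so Mondays fall on 5, 12, 19, 26; the last is March 26.
At the standard offset (UTC−02:30), 20:30 UTC − 2h30m = 18:00 Bryion Province standard time.
Daylight saving runs 22 October 2017 – 26 March 2018; the standard-time date in Bryion Province, 30 March 2018, is outside that window, so Bryion Province is on standard time at UTC−02:30.
20:30 UTC − 2h30m = 18:00 Bryion Province.

18:00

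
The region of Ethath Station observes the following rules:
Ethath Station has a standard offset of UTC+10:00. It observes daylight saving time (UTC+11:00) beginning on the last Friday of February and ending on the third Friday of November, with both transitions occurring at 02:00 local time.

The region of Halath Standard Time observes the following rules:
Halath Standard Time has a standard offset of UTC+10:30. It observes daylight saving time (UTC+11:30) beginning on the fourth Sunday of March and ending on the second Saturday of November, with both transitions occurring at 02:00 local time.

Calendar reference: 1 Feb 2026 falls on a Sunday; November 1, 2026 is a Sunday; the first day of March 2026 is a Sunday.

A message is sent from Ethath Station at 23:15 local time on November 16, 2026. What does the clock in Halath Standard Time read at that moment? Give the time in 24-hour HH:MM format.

1 February 2026 is a Sunday, so Fridays fall on 6, 13, 20, 27; the last is February 27.
1 November 2026 is a Sunday, so the first Friday is November 6 and the third is November 20.
Daylight saving runs 27 February – 20 November; November 16, 2026 is inside that window, so Ethath Station is at UTC+11:00.
23:15 Ethath Station − 11h = 12:15 UTC.
1 March 2026 is a Sunday, so the first Sunday is March 1 and the fourth is March 22.
1 November 2026 is a Sunday, so the first Saturday is November 7 and the second is November 14.
At the standard offset (UTC+10:30), 12:15 UTC + 10h30m = 22:45 Halath Standard Time standard time.
The standard-time date in Halath Standard Time, November 16, 2026, is outside the daylight-saving period (22 March – 14 November), so Halath Standard Time is on standard time, UTC+10:30.
12:15 UTC + 10h30m = 22:45 Halath Standard Time.

22:45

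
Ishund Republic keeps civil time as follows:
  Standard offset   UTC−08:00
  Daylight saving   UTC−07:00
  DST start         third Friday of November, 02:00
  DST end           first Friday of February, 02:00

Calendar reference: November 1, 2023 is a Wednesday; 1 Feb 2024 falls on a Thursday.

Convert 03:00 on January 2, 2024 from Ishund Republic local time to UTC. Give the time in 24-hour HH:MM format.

1 November 2023 is a Wednesday, so the first Friday is November 3 and the third is November 17.
1 February 2024 is a Thursday, so the first Friday is February 2.
January 2, 2024 falls between 17 November 2023 and 2 February 2024, so daylight saving is in effect and Ishund Republic is at UTC−07:00.
03:00 local + 7h = 10:00 UTC.

10:00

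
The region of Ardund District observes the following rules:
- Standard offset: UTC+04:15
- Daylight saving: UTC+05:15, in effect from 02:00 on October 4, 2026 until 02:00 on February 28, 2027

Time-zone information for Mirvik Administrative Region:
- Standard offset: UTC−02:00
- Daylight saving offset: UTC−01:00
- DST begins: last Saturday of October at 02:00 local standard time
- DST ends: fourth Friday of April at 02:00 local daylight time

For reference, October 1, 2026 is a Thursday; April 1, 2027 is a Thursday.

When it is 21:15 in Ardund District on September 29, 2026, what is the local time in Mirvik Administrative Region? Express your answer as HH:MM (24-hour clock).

15:00

September 29, 2026 is outside the daylight-saving period (4 October 2026 – 28 February 2027), so Ardund District is on standard time, UTC+04:15.
21:15 Ardund District − 4h15m = 17:00 UTC.
1 October 2026 is a Thursday, so Saturdays fall on 3, 10, 17, 24, 31; the last is October 31.
1 April 2027 is a Thursday, so the first Friday is April 2 and the fourth is April 23.
At the standard offset (UTC−02:00), 17:00 UTC − 2h = 15:00 Mirvik Administrative Region standard time.
The standard-time date in Mirvik Administrative Region, September 29, 2026, is outside the daylight-saving period (31 October 2026 – 23 April 2027), so Mirvik Administrative Region is on standard time, UTC−02:00.
17:00 UTC − 2h = 15:00 Mirvik Administrative Region.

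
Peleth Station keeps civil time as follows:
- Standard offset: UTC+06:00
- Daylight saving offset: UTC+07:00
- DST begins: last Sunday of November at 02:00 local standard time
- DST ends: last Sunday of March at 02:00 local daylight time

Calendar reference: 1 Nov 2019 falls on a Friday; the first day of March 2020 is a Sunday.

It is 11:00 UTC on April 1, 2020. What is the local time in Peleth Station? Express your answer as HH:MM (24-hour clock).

17:00

1 November 2019 is a Friday, so Sundays fall on 3, 10, 17, 24; the last is November 24.
1 March 2020 is a Sunday, so Sundays fall on 1, 8, 15, 22, 29; the last is March 29.
At the standard offset (UTC+06:00), 11:00 UTC + 6h = 17:00 Peleth Station standard time.
The standard-time date in Peleth Station, April 1, 2020, does not fall between 24 November 2019 and 29 March 2020, so daylight saving is not in effect and Peleth Station is at UTC+06:00.
11:00 UTC + 6h = 17:00 local.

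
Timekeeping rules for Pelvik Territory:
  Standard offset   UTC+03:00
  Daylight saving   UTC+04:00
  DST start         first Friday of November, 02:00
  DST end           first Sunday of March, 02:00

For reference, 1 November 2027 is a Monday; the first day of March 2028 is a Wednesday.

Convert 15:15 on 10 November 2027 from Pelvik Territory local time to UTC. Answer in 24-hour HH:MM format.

11:15

1 November 2027 is a Monday, so the first Friday is November 5.
1 March 2028 is a Wednesday, so the first Sunday is March 5.
10 November 2027 lies within the daylight-saving period (5 November 2027 – 5 March 2028), so Pelvik Territory is on daylight time, UTC+04:00.
15:15 local − 4h = 11:15 UTC.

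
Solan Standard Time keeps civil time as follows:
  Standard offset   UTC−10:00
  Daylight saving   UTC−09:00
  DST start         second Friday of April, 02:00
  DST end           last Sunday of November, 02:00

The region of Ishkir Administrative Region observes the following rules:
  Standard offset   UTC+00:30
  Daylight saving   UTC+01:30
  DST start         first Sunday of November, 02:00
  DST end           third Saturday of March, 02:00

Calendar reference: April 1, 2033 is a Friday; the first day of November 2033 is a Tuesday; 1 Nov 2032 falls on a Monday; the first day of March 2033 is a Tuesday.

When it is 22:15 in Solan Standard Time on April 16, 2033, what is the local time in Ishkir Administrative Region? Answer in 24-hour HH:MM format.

07:45

1 April 2033 is a Friday, so the first Friday is April 1 and the second is April 8.
1 November 2033 is a Tuesday, so Sundays fall on 6, 13, 20, 27; the last is November 27.
April 16, 2033 falls between 8 April and 27 November, so daylight saving is in effect and Solan Standard Time is at UTC−09:00.
22:15 Solan Standard Time + 9h = 07:15 UTC (rolling into the next day, 17 April 2033).
1 November 2032 is a Monday, so the first Sunday is November 7.
1 March 2033 is a Tuesday, so the first Saturday is March 5 and the third is March 19.
At the standard offset (UTC+00:30), 07:15 UTC + 0h30m = 07:45 Ishkir Administrative Region standard time.
The standard-time date in Ishkir Administrative Region, April 17, 2033, is outside the daylight-saving period (7 November 2032 – 19 March 2033), so Ishkir Administrative Region is on standard time, UTC+00:30.
07:15 UTC + 0h30m = 07:45 Ishkir Administrative Region.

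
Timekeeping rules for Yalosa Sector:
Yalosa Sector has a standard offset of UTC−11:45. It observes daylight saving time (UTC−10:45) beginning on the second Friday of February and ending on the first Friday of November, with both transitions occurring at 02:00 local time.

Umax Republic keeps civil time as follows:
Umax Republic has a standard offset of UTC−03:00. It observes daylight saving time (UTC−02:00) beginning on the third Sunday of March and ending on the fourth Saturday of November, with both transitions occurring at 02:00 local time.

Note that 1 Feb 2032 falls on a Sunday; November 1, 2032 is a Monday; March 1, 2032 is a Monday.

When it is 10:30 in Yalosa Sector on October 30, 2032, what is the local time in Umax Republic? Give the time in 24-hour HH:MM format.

19:15

1 February 2032 is a Sunday, so the first Friday is February 6 and the second is February 13.
1 November 2032 is a Monday, so the first Friday is November 5.
October 30, 2032 lies within the daylight-saving period (13 February – 5 November), so Yalosa Sector is on daylight time, UTC−10:45.
10:30 Yalosa Sector + 10h45m = 21:15 UTC.
1 March 2032 is a Monday, so the first Sunday is March 7 and the third is March 21.
1 November 2032 is a Monday, so the first Saturday is November 6 and the fourth is November 27.
At the standard offset (UTC−03:00), 21:15 UTC − 3h = 18:15 Umax Republic standard time.
The standard-time date in Umax Republic, October 30, 2032, falls between 21 March and 27 November, so daylight saving is in effect and Umax Republic is at UTC−02:00.
21:15 UTC − 2h = 19:15 Umax Republic.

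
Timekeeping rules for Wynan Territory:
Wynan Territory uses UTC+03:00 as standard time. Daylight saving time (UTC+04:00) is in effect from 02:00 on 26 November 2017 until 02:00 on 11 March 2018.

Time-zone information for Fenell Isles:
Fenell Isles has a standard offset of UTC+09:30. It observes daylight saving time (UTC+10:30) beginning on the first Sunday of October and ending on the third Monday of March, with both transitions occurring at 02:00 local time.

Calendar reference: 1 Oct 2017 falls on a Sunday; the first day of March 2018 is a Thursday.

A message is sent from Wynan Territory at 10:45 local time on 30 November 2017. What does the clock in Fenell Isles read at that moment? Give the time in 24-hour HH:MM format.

30 November 2017 falls between 26 November 2017 and 11 March 2018, so daylight saving is in effect and Wynan Territory is at UTC+04:00.
10:45 Wynan Territory − 4h = 06:45 UTC.
1 October 2017 is a Sunday, so the first Sunday is October 1.
1 March 2018 is a Thursday, so the first Monday is March 5 and the third is March 19.
At the standard offset (UTC+09:30), 06:45 UTC + 9h30m = 16:15 Fenell Isles standard time.
The standard-time date in Fenell Isles, 30 November 2017, falls between 1 October 2017 and 19 March 2018, so daylight saving is in effect and Fenell Isles is at UTC+10:30.
06:45 UTC + 10h30m = 17:15 Fenell Isles.

17:15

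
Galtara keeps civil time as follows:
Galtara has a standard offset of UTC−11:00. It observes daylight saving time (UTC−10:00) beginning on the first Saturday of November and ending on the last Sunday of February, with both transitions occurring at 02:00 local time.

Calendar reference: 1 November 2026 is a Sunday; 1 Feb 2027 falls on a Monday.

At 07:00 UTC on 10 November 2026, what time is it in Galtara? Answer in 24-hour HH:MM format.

1 November 2026 is a Sunday, so the first Saturday is November 7.
1 February 2027 is a Monday, so Sundays fall on 7, 14, 21, 28; the last is February 28.
At the standard offset (UTC−11:00), 07:00 UTC − 11h = 20:00 Galtara standard time (rolling into the previous day, 9 November 2026).
Daylight saving runs 7 November 2026 – 28 February 2027; the standard-time date in Galtara, 9 November 2026, is inside that window, so Galtara is at UTC−10:00.
07:00 UTC − 10h = 21:00 local (rolling into the previous day, 9 November 2026).

21:00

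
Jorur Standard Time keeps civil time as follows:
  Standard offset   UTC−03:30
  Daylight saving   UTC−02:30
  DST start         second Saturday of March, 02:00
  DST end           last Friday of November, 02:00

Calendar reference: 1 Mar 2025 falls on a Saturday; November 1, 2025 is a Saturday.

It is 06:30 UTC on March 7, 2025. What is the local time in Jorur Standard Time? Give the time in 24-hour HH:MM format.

1 March 2025 is a Saturday, so the first Saturday is March 1 and the second is March 8.
1 November 2025 is a Saturday, so Fridays fall on 7, 14, 21, 28; the last is November 28.
At the standard offset (UTC−03:30), 06:30 UTC − 3h30m = 03:00 Jorur Standard Time standard time.
Daylight saving runs 8 March – 28 November; the standard-time date in Jorur Standard Time, March 7, 2025, is outside that window, so Jorur Standard Time is on standard time at UTC−03:30.
06:30 UTC − 3h30m = 03:00 local.

03:00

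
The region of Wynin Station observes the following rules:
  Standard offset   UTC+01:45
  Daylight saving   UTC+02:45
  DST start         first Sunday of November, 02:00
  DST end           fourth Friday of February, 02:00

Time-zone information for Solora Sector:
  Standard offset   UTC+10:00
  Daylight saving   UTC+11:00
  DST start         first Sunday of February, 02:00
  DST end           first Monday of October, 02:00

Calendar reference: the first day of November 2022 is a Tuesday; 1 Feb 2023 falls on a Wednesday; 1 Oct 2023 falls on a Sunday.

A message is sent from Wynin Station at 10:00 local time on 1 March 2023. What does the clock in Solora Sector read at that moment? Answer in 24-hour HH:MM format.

1 November 2022 is a Tuesday, so the first Sunday is November 6.
1 February 2023 is a Wednesday, so the first Friday is February 3 and the fourth is February 24.
1 March 2023 does not fall between 6 November 2022 and 24 February 2023, so daylight saving is not in effect and Wynin Station is at UTC+01:45.
10:00 Wynin Station − 1h45m = 08:15 UTC.
1 February 2023 is a Wednesday, so the first Sunday is February 5.
1 October 2023 is a Sunday, so the first Monday is October 2.
At the standard offset (UTC+10:00), 08:15 UTC + 10h = 18:15 Solora Sector standard time.
Daylight saving runs 5 February – 2 October; the standard-time date in Solora Sector, 1 March 2023, is inside that window, so Solora Sector is at UTC+11:00.
08:15 UTC + 11h = 19:15 Solora Sector.

19:15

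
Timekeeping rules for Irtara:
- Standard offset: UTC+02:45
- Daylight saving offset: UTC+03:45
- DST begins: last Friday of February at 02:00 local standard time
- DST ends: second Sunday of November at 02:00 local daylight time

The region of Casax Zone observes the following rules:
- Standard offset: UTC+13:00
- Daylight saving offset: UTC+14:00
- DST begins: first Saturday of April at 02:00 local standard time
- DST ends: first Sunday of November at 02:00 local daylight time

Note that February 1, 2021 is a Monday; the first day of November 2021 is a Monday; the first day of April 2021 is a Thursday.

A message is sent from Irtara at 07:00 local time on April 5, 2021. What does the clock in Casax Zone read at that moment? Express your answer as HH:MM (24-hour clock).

1 February 2021 is a Monday, so Fridays fall on 5, 12, 19, 26; the last is February 26.
1 November 2021 is a Monday, so the first Sunday is November 7 and the second is November 14.
April 5, 2021 falls between 26 February and 14 November, so daylight saving is in effect and Irtara is at UTC+03:45.
07:00 Irtara − 3h45m = 03:15 UTC.
1 April 2021 is a Thursday, so the first Saturday is April 3.
1 November 2021 is a Monday, so the first Sunday is November 7.
At the standard offset (UTC+13:00), 03:15 UTC + 13h = 16:15 Casax Zone standard time.
The standard-time date in Casax Zone, April 5, 2021, falls between 3 April and 7 November, so daylight saving is in effect and Casax Zone is at UTC+14:00.
03:15 UTC + 14h = 17:15 Casax Zone.

17:15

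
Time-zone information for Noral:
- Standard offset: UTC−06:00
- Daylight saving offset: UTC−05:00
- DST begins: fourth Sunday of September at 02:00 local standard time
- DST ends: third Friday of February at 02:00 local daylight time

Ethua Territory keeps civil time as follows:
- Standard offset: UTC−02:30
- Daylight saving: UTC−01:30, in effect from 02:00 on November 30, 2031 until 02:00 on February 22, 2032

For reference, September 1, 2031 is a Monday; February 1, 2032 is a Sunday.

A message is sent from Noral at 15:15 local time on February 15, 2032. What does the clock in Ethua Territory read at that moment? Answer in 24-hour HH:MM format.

18:45

1 September 2031 is a Monday, so the first Sunday is September 7 and the fourth is September 28.
1 February 2032 is a Sunday, so the first Friday is February 6 and the third is February 20.
February 15, 2032 lies within the daylight-saving period (28 September 2031 – 20 February 2032), so Noral is on daylight time, UTC−05:00.
15:15 Noral + 5h = 20:15 UTC.
At the standard offset (UTC−02:30), 20:15 UTC − 2h30m = 17:45 Ethua Territory standard time.
The standard-time date in Ethua Territory, February 15, 2032, falls between 30 November 2031 and 22 February 2032, so daylight saving is in effect and Ethua Territory is at UTC−01:30.
20:15 UTC − 1h30m = 18:45 Ethua Territory.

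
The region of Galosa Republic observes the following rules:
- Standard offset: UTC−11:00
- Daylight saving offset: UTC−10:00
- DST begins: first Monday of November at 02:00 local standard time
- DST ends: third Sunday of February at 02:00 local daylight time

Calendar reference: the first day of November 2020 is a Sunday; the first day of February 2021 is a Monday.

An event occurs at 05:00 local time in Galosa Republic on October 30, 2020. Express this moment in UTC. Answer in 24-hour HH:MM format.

16:00

1 November 2020 is a Sunday, so the first Monday is November 2.
1 February 2021 is a Monday, so the first Sunday is February 7 and the third is February 21.
Daylight saving runs 2 November 2020 – 21 February 2021; October 30, 2020 is outside that window, so Galosa Republic is on standard time at UTC−11:00.
05:00 local + 11h = 16:00 UTC.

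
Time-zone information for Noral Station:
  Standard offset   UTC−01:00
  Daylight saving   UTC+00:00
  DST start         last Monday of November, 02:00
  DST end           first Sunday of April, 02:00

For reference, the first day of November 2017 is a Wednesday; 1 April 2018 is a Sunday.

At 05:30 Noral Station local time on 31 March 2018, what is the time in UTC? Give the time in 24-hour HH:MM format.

1 November 2017 is a Wednesday, so Mondays fall on 6, 13, 20, 27; the last is November 27.
1 April 2018 is a Sunday, so the first Sunday is April 1.
31 March 2018 falls between 27 November 2017 and 1 April 2018, so daylight saving is in effect and Noral Station is at UTC+00:00.
05:30 local − 0h = 05:30 UTC.

05:30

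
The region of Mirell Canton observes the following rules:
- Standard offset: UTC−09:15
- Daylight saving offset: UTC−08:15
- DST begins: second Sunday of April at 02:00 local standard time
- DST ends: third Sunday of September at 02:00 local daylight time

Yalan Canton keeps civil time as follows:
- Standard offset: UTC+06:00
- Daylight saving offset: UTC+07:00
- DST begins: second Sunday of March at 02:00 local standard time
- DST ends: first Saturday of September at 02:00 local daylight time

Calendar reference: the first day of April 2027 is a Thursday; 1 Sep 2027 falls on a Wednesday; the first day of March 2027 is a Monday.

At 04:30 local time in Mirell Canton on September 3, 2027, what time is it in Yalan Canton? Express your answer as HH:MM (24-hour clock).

1 April 2027 is a Thursday, so the first Sunday is April 4 and the second is April 11.
1 September 2027 is a Wednesday, so the first Sunday is September 5 and the third is September 19.
September 3, 2027 lies within the daylight-saving period (11 April – 19 September), so Mirell Canton is on daylight time, UTC−08:15.
04:30 Mirell Canton + 8h15m = 12:45 UTC.
1 March 2027 is a Monday, so the first Sunday is March 7 and the second is March 14.
1 September 2027 is a Wednesday, so the first Saturday is September 4.
At the standard offset (UTC+06:00), 12:45 UTC + 6h = 18:45 Yalan Canton standard time.
The standard-time date in Yalan Canton, September 3, 2027, lies within the daylight-saving period (14 March – 4 September), so Yalan Canton is on daylight time, UTC+07:00.
12:45 UTC + 7h = 19:45 Yalan Canton.

19:45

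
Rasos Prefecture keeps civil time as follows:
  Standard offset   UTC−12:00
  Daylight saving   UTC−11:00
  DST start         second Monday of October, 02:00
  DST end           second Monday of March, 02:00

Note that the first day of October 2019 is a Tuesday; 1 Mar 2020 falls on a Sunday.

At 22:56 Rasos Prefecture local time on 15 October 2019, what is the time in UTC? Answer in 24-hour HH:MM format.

1 October 2019 is a Tuesday, so the first Monday is October 7 and the second is October 14.
1 March 2020 is a Sunday, so the first Monday is March 2 and the second is March 9.
15 October 2019 lies within the daylight-saving period (14 October 2019 – 9 March 2020), so Rasos Prefecture is on daylight time, UTC−11:00.
22:56 local + 11h = 09:56 UTC (rolling into the next day, 16 October 2019).

09:56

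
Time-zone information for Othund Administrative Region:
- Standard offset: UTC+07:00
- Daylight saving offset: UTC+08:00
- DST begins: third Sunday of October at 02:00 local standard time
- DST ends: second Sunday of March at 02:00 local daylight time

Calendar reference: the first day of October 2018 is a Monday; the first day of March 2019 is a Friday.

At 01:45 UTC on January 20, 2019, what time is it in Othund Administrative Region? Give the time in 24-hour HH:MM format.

09:45

1 October 2018 is a Monday, so the first Sunday is October 7 and the third is October 21.
1 March 2019 is a Friday, so the first Sunday is March 3 and the second is March 10.
At the standard offset (UTC+07:00), 01:45 UTC + 7h = 08:45 Othund Administrative Region standard time.
Daylight saving runs 21 October 2018 – 10 March 2019; the standard-time date in Othund Administrative Region, January 20, 2019, is inside that window, so Othund Administrative Region is at UTC+08:00.
01:45 UTC + 8h = 09:45 local.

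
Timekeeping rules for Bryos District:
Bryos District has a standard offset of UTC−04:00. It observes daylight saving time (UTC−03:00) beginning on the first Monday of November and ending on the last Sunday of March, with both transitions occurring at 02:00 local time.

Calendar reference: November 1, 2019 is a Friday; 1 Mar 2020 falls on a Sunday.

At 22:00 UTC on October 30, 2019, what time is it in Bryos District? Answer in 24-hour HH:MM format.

18:00

1 November 2019 is a Friday, so the first Monday is November 4.
1 March 2020 is a Sunday, so Sundays fall on 1, 8, 15, 22, 29; the last is March 29.
At the standard offset (UTC−04:00), 22:00 UTC − 4h = 18:00 Bryos District standard time.
The standard-time date in Bryos District, October 30, 2019, does not fall between 4 November 2019 and 29 March 2020, so daylight saving is not in effect and Bryos District is at UTC−04:00.
22:00 UTC − 4h = 18:00 local.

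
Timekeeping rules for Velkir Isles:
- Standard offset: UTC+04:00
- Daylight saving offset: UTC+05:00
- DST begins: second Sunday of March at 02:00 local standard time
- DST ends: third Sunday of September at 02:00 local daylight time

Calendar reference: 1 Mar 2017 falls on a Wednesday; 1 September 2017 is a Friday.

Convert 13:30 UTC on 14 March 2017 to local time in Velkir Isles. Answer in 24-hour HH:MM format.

1 March 2017 is a Wednesday, so the first Sunday is March 5 and the second is March 12.
1 September 2017 is a Friday, so the first Sunday is September 3 and the third is September 17.
At the standard offset (UTC+04:00), 13:30 UTC + 4h = 17:30 Velkir Isles standard time.
The standard-time date in Velkir Isles, 14 March 2017, lies within the daylight-saving period (12 March – 17 September), so Velkir Isles is on daylight time, UTC+05:00.
13:30 UTC + 5h = 18:30 local.

18:30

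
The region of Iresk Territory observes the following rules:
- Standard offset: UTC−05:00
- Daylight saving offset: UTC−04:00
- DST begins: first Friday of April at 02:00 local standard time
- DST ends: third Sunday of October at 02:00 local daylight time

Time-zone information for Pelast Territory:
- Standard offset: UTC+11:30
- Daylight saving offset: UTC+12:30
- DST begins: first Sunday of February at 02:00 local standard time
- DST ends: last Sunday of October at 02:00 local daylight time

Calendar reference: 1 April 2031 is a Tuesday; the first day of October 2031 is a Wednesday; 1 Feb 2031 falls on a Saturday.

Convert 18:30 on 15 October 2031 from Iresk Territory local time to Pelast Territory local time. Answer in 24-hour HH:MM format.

11:00

1 April 2031 is a Tuesday, so the first Friday is April 4.
1 October 2031 is a Wednesday, so the first Sunday is October 5 and the third is October 19.
Daylight saving runs 4 April – 19 October; 15 October 2031 is inside that window, so Iresk Territory is at UTC−04:00.
18:30 Iresk Territory + 4h = 22:30 UTC.
1 February 2031 is a Saturday, so the first Sunday is February 2.
1 October 2031 is a Wednesday, so Sundays fall on 5, 12, 19, 26; the last is October 26.
At the standard offset (UTC+11:30), 22:30 UTC + 11h30m = 10:00 Pelast Territory standard time (rolling into the next day, 16 October 2031).
The standard-time date in Pelast Territory, 16 October 2031, lies within the daylight-saving period (2 February – 26 October), so Pelast Territory is on daylight time, UTC+12:30.
22:30 UTC + 12h30m = 11:00 Pelast Territory (rolling into the next day, 16 October 2031).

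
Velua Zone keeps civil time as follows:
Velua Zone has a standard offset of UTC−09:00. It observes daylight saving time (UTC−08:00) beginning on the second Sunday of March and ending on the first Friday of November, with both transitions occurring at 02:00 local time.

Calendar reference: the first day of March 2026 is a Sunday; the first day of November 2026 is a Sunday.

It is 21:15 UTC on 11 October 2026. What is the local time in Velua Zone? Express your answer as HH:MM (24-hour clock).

1 March 2026 is a Sunday, so the first Sunday is March 1 and the second is March 8.
1 November 2026 is a Sunday, so the first Friday is November 6.
At the standard offset (UTC−09:00), 21:15 UTC − 9h = 12:15 Velua Zone standard time.
The standard-time date in Velua Zone, 11 October 2026, falls between 8 March and 6 November, so daylight saving is in effect and Velua Zone is at UTC−08:00.
21:15 UTC − 8h = 13:15 local.

13:15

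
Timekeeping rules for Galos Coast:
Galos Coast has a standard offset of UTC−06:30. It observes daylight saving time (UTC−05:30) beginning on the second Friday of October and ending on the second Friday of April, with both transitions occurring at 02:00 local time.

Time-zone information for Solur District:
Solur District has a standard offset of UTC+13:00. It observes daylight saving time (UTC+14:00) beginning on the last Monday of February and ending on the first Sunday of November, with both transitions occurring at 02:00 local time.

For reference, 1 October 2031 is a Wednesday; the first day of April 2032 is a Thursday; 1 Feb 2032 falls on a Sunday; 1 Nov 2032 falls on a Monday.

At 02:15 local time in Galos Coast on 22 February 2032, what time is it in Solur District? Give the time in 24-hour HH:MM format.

1 October 2031 is a Wednesday, so the first Friday is October 3 and the second is October 10.
1 April 2032 is a Thursday, so the first Friday is April 2 and the second is April 9.
Daylight saving runs 10 October 2031 – 9 April 2032; 22 February 2032 is inside that window, so Galos Coast is at UTC−05:30.
02:15 Galos Coast + 5h30m = 07:45 UTC.
1 February 2032 is a Sunday, so Mondays fall on 2, 9, 16, 23; the last is February 23.
1 November 2032 is a Monday, so the first Sunday is November 7.
At the standard offset (UTC+13:00), 07:45 UTC + 13h = 20:45 Solur District standard time.
The standard-time date in Solur District, 22 February 2032, does not fall between 23 February and 7 November, so daylight saving is not in effect and Solur District is at UTC+13:00.
07:45 UTC + 13h = 20:45 Solur District.

20:45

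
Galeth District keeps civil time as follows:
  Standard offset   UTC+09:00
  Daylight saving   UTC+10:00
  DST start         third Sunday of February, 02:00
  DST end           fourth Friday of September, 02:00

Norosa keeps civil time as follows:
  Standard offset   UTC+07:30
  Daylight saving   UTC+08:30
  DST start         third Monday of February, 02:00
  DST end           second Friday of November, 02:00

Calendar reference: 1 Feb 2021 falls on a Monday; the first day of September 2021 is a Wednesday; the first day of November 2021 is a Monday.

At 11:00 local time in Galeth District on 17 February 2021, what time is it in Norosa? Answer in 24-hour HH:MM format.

1 February 2021 is a Monday, so the first Sunday is February 7 and the third is February 21.
1 September 2021 is a Wednesday, so the first Friday is September 3 and the fourth is September 24.
17 February 2021 is outside the daylight-saving period (21 February – 24 September), so Galeth District is on standard time, UTC+09:00.
11:00 Galeth District − 9h = 02:00 UTC.
1 February 2021 is a Monday, so the first Monday is February 1 and the third is February 15.
1 November 2021 is a Monday, so the first Friday is November 5 and the second is November 12.
At the standard offset (UTC+07:30), 02:00 UTC + 7h30m = 09:30 Norosa standard time.
The standard-time date in Norosa, 17 February 2021, falls between 15 February and 12 November, so daylight saving is in effect and Norosa is at UTC+08:30.
02:00 UTC + 8h30m = 10:30 Norosa.

10:30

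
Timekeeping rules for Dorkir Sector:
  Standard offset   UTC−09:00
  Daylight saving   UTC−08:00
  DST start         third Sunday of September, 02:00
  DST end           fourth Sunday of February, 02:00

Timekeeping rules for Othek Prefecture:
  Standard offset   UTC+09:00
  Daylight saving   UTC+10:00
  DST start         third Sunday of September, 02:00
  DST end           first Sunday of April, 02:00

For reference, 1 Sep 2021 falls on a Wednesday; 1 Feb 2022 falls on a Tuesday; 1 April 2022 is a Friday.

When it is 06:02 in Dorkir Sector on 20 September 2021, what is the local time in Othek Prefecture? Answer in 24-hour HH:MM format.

1 September 2021 is a Wednesday, so the first Sunday is September 5 and the third is September 19.
1 February 2022 is a Tuesday, so the first Sunday is February 6 and the fourth is February 27.
20 September 2021 falls between 19 September 2021 and 27 February 2022, so daylight saving is in effect and Dorkir Sector is at UTC−08:00.
06:02 Dorkir Sector + 8h = 14:02 UTC.
1 September 2021 is a Wednesday, so the first Sunday is September 5 and the third is September 19.
1 April 2022 is a Friday, so the first Sunday is April 3.
At the standard offset (UTC+09:00), 14:02 UTC + 9h = 23:02 Othek Prefecture standard time.
The standard-time date in Othek Prefecture, 20 September 2021, lies within the daylight-saving period (19 September 2021 – 3 April 2022), so Othek Prefecture is on daylight time, UTC+10:00.
14:02 UTC + 10h = 00:02 Othek Prefecture (rolling into the next day, 21 September 2021).

00:02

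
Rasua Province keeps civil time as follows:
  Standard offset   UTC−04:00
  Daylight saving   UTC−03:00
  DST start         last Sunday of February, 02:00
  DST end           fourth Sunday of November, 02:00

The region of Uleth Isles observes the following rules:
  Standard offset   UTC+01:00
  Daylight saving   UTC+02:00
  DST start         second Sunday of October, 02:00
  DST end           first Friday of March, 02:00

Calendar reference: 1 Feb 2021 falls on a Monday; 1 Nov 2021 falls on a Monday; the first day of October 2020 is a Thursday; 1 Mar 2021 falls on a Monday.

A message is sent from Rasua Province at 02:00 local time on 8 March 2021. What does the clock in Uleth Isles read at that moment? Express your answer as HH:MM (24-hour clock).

06:00

1 February 2021 is a Monday, so Sundays fall on 7, 14, 21, 28; the last is February 28.
1 November 2021 is a Monday, so the first Sunday is November 7 and the fourth is November 28.
Daylight saving runs 28 February – 28 November; 8 March 2021 is inside that window, so Rasua Province is at UTC−03:00.
02:00 Rasua Province + 3h = 05:00 UTC.
1 October 2020 is a Thursday, so the first Sunday is October 4 and the second is October 11.
1 March 2021 is a Monday, so the first Friday is March 5.
At the standard offset (UTC+01:00), 05:00 UTC + 1h = 06:00 Uleth Isles standard time.
The standard-time date in Uleth Isles, 8 March 2021, does not fall between 11 October 2020 and 5 March 2021, so daylight saving is not in effect and Uleth Isles is at UTC+01:00.
05:00 UTC + 1h = 06:00 Uleth Isles.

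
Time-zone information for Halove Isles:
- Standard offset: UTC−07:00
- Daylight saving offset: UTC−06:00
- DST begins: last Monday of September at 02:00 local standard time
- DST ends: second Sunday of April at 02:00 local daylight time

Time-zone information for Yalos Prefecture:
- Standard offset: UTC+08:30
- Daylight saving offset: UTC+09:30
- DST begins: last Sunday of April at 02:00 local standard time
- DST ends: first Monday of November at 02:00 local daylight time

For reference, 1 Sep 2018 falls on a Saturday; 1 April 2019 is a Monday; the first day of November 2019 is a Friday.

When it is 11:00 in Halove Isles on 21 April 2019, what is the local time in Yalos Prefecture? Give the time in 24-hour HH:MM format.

1 September 2018 is a Saturday, so Mondays fall on 3, 10, 17, 24; the last is September 24.
1 April 2019 is a Monday, so the first Sunday is April 7 and the second is April 14.
Daylight saving runs 24 September 2018 – 14 April 2019; 21 April 2019 is outside that window, so Halove Isles is on standard time at UTC−07:00.
11:00 Halove Isles + 7h = 18:00 UTC.
1 April 2019 is a Monday, so Sundays fall on 7, 14, 21, 28; the last is April 28.
1 November 2019 is a Friday, so the first Monday is November 4.
At the standard offset (UTC+08:30), 18:00 UTC + 8h30m = 02:30 Yalos Prefecture standard time (rolling into the next day, 22 April 2019).
Daylight saving runs 28 April – 4 November; the standard-time date in Yalos Prefecture, 22 April 2019, is outside that window, so Yalos Prefecture is on standard time at UTC+08:30.
18:00 UTC + 8h30m = 02:30 Yalos Prefecture (rolling into the next day, 22 April 2019).

02:30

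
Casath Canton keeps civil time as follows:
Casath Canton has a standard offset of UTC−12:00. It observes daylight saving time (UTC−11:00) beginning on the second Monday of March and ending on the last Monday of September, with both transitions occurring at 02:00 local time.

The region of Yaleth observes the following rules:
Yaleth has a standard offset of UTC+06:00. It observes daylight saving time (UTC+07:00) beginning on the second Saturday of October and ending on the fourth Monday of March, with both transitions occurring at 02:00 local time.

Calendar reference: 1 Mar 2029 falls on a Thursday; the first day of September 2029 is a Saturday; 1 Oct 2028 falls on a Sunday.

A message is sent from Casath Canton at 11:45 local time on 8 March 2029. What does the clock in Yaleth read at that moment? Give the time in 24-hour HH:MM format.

06:45

1 March 2029 is a Thursday, so the first Monday is March 5 and the second is March 12.
1 September 2029 is a Saturday, so Mondays fall on 3, 10, 17, 24; the last is September 24.
8 March 2029 does not fall between 12 March and 24 September, so daylight saving is not in effect and Casath Canton is at UTC−12:00.
11:45 Casath Canton + 12h = 23:45 UTC.
1 October 2028 is a Sunday, so the first Saturday is October 7 and the second is October 14.
1 March 2029 is a Thursday, so the first Monday is March 5 and the fourth is March 26.
At the standard offset (UTC+06:00), 23:45 UTC + 6h = 05:45 Yaleth standard time (rolling into the next day, 9 March 2029).
The standard-time date in Yaleth, 9 March 2029, lies within the daylight-saving period (14 October 2028 – 26 March 2029), so Yaleth is on daylight time, UTC+07:00.
23:45 UTC + 7h = 06:45 Yaleth (rolling into the next day, 9 March 2029).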